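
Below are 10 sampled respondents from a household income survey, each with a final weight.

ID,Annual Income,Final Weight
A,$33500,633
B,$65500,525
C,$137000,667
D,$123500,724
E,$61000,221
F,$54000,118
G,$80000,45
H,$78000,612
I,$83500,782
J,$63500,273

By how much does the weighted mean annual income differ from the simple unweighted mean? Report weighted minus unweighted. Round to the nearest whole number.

6878

Unweighted sum = 779500
Unweighted mean = 779500 / 10 = 77950
Weighted sum = 33500×633 + 65500×525 + 137000×667 + 123500×724 + 61000×221 + 54000×118 + 80000×45 + 78000×612 + 83500×782 + 63500×273
  = 21205500 + 34387500 + 91379000 + 89414000 + 13481000 + 6372000 + 3600000 + 47736000 + 65297000 + 17335500 = 390207500
Sum of weights = 633 + 525 + 667 + 724 + 221 + 118 + 45 + 612 + 782 + 273 = 4600
Weighted mean = 390207500 / 4600 = 84827.717
Difference (weighted minus unweighted) = 6877.7174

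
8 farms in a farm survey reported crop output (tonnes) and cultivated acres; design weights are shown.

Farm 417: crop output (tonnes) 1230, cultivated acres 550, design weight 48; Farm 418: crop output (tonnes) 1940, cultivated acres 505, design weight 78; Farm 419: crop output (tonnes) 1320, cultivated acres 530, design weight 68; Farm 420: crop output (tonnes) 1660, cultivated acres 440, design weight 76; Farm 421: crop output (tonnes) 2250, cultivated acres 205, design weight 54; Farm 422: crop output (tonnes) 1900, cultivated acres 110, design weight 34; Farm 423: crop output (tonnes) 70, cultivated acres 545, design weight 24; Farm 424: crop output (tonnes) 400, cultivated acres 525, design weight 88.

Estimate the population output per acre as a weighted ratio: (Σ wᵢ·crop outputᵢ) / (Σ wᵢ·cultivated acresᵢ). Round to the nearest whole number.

3

Σ wᵢ·y = 1230×48 + 1940×78 + 1320×68 + 1660×76 + 2250×54 + 1900×34 + 70×24 + 400×88
  = 649260
Σ wᵢ·x = 550×48 + 505×78 + 530×68 + 440×76 + 205×54 + 110×34 + 545×24 + 525×88
  = 26400 + 39390 + 36040 + 33440 + 11070 + 3740 + 13080 + 46200 = 209360
Ratio = 649260 / 209360 = 3.1011655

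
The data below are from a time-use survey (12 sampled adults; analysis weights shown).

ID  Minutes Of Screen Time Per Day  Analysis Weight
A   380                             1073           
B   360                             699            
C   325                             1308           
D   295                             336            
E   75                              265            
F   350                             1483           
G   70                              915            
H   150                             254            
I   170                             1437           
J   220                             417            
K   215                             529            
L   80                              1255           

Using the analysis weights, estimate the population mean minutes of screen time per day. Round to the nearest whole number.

238

Weighted sum = 380×1073 + 360×699 + 325×1308 + 295×336 + 75×265 + 350×1483 + 70×915 + 150×254 + 170×1437 + 220×417 + 215×529 + 80×1255
  = 407740 + 251640 + 425100 + 99120 + 19875 + 519050 + 64050 + 38100 + 244290 + 91740 + 113735 + 100400 = 2374840
Sum of weights = 1073 + 699 + 1308 + 336 + 265 + 1483 + 915 + 254 + 1437 + 417 + 529 + 1255 = 9971
Weighted mean = 2374840 / 9971 = 238.17471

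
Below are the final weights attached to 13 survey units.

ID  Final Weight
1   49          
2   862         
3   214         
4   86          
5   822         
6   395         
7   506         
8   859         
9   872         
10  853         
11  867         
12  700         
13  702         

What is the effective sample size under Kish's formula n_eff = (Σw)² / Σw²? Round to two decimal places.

Σ wᵢ = 7787
Σ wᵢ² = 5846749
n_eff = 7787² / 5846749 = 60637369 / 5846749 = 10.371126

10.37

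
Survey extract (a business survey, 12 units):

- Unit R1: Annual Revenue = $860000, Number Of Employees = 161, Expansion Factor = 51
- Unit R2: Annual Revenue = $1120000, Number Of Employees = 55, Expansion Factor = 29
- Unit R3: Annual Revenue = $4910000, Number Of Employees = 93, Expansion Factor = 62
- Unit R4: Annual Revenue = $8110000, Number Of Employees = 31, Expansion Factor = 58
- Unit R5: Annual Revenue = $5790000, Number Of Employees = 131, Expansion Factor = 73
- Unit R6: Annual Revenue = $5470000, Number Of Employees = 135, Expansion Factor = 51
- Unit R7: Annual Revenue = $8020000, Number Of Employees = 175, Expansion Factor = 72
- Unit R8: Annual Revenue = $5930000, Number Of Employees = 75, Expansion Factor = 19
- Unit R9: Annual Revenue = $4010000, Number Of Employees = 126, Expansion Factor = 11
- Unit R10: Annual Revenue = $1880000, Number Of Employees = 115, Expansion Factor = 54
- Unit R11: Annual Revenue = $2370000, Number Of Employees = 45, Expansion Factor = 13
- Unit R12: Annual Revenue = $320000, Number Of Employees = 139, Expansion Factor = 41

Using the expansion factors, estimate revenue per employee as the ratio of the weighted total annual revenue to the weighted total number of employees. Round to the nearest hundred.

Σ wᵢ·y = 860000×51 + 1120000×29 + 4910000×62 + 8110000×58 + 5790000×73 + 5470000×51 + 8020000×72 + 5930000×19 + 4010000×11 + 1880000×54 + 2370000×13 + 320000×41
  = 43860000 + 32480000 + 304420000 + 470380000 + 422670000 + 278970000 + 577440000 + 112670000 + 44110000 + 101520000 + 30810000 + 13120000 = 2432450000
Σ wᵢ·x = 161×51 + 55×29 + 93×62 + 31×58 + 131×73 + 135×51 + 175×72 + 75×19 + 126×11 + 115×54 + 45×13 + 139×41
  = 61723
Ratio = 2432450000 / 61723 = 39409.134

39400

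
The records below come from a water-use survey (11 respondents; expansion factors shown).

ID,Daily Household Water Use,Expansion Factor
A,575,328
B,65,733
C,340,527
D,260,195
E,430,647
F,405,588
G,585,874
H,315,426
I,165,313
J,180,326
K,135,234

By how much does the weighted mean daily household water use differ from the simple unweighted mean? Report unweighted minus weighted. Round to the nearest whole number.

-27

Unweighted sum = 575 + 65 + 340 + 260 + 430 + 405 + 585 + 315 + 165 + 180 + 135 = 3455
Unweighted mean = 3455 / 11 = 314.09091
Weighted sum = 1769870
Sum of weights = 328 + 733 + 527 + 195 + 647 + 588 + 874 + 426 + 313 + 326 + 234 = 5191
Weighted mean = 1769870 / 5191 = 340.94972
Difference (unweighted minus weighted) = -26.858812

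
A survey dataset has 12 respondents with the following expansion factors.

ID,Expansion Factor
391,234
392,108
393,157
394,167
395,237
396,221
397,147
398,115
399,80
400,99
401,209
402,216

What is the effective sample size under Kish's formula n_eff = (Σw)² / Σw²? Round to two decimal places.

10.84

Σ wᵢ = 234 + 108 + 157 + 167 + 237 + 221 + 147 + 115 + 80 + 99 + 209 + 216 = 1990
Σ wᵢ² = 365340
n_eff = 1990² / 365340 = 3960100 / 365340 = 10.839492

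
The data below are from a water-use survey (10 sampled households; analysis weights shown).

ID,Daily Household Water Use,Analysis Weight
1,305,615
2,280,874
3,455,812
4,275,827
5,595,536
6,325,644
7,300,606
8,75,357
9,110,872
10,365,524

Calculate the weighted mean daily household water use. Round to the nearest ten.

Weighted sum = 305×615 + 280×874 + 455×812 + 275×827 + 595×536 + 325×644 + 300×606 + 75×357 + 110×872 + 365×524
  = 187575 + 244720 + 369460 + 227425 + 318920 + 209300 + 181800 + 26775 + 95920 + 191260 = 2053155
Sum of weights = 615 + 874 + 812 + 827 + 536 + 644 + 606 + 357 + 872 + 524 = 6667
Weighted mean = 2053155 / 6667 = 307.95785

310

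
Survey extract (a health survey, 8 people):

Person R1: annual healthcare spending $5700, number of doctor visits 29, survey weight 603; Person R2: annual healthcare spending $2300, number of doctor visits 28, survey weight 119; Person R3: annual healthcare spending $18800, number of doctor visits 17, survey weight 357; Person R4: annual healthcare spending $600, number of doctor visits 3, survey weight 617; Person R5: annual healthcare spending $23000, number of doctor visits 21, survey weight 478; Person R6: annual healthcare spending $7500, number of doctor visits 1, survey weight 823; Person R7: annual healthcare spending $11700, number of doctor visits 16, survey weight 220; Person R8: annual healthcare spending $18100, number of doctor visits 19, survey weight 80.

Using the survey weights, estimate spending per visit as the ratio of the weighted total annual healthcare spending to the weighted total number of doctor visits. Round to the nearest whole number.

716

Σ wᵢ·y = 5700×603 + 2300×119 + 18800×357 + 600×617 + 23000×478 + 7500×823 + 11700×220 + 18100×80
  = 3437100 + 273700 + 6711600 + 370200 + 10994000 + 6172500 + 2574000 + 1448000 = 31981100
Σ wᵢ·x = 29×603 + 28×119 + 17×357 + 3×617 + 21×478 + 1×823 + 16×220 + 19×80
  = 17487 + 3332 + 6069 + 1851 + 10038 + 823 + 3520 + 1520 = 44640
Ratio = 31981100 / 44640 = 716.42249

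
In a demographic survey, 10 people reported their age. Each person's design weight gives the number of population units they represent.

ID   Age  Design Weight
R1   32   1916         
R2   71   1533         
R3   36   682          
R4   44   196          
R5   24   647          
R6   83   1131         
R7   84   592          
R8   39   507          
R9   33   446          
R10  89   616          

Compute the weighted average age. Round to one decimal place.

Weighted sum = 32×1916 + 71×1533 + 36×682 + 44×196 + 24×647 + 83×1131 + 84×592 + 39×507 + 33×446 + 89×616
  = 61312 + 108843 + 24552 + 8624 + 15528 + 93873 + 49728 + 19773 + 14718 + 54824 = 451775
Sum of weights = 8266
Weighted mean = 451775 / 8266 = 54.654609

54.7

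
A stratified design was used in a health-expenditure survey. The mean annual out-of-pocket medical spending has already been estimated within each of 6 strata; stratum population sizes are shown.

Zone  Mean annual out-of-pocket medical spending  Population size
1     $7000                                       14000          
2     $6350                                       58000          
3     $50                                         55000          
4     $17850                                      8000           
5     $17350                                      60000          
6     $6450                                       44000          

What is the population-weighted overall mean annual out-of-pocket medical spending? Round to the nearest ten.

8100

Σ Nₕ·x̄ₕ = 7000×14000 + 6350×58000 + 50×55000 + 17850×8000 + 17350×60000 + 6450×44000
  = 98000000 + 368300000 + 2750000 + 142800000 + 1041000000 + 283800000 = 1936650000
Σ Nₕ = 14000 + 58000 + 55000 + 8000 + 60000 + 44000 = 239000
Overall mean = 1936650000 / 239000 = 8103.1381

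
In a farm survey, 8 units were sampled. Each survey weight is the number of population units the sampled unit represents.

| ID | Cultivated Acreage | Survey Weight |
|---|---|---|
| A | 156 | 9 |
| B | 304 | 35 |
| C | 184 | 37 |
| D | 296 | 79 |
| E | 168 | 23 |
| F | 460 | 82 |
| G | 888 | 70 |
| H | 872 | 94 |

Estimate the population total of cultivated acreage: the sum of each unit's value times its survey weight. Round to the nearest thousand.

228000

Weighted total = 156×9 + 304×35 + 184×37 + 296×79 + 168×23 + 460×82 + 888×70 + 872×94
  = 1404 + 10640 + 6808 + 23384 + 3864 + 37720 + 62160 + 81968 = 227948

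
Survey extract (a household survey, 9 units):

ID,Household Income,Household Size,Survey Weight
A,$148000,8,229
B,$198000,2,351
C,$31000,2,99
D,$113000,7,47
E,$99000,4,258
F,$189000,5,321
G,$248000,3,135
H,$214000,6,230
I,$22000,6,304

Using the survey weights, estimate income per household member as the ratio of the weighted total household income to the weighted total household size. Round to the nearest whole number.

Σ wᵢ·y = 148000×229 + 198000×351 + 31000×99 + 113000×47 + 99000×258 + 189000×321 + 248000×135 + 214000×230 + 22000×304
  = 33892000 + 69498000 + 3069000 + 5311000 + 25542000 + 60669000 + 33480000 + 49220000 + 6688000 = 287369000
Σ wᵢ·x = 8×229 + 2×351 + 2×99 + 7×47 + 4×258 + 5×321 + 3×135 + 6×230 + 6×304
  = 1832 + 702 + 198 + 329 + 1032 + 1605 + 405 + 1380 + 1824 = 9307
Ratio = 287369000 / 9307 = 30876.652

30877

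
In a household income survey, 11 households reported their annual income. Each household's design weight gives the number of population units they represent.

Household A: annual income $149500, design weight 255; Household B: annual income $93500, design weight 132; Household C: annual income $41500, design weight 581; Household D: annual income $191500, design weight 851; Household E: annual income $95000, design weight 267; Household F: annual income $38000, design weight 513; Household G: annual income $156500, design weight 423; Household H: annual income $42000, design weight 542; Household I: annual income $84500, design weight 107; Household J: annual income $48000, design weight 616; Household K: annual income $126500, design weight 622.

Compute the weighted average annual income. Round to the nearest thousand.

100000

Weighted sum = 149500×255 + 93500×132 + 41500×581 + 191500×851 + 95000×267 + 38000×513 + 156500×423 + 42000×542 + 84500×107 + 48000×616 + 126500×622
  = 38122500 + 12342000 + 24111500 + 162966500 + 25365000 + 19494000 + 66199500 + 22764000 + 9041500 + 29568000 + 78683000 = 488657500
Sum of weights = 4909
Weighted mean = 488657500 / 4909 = 99543.186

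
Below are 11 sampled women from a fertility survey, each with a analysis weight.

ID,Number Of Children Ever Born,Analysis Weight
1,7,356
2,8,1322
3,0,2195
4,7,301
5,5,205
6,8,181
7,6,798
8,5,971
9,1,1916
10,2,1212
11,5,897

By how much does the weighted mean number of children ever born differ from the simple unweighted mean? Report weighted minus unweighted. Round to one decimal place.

Unweighted sum = 7 + 8 + 0 + 7 + 5 + 8 + 6 + 5 + 1 + 2 + 5 = 54
Unweighted mean = 54 / 11 = 4.9090909
Weighted sum = 7×356 + 8×1322 + 0×2195 + 7×301 + 5×205 + 8×181 + 6×798 + 5×971 + 1×1916 + 2×1212 + 5×897
  = 36116
Sum of weights = 356 + 1322 + 2195 + 301 + 205 + 181 + 798 + 971 + 1916 + 1212 + 897 = 10354
Weighted mean = 36116 / 10354 = 3.4881205
Difference (weighted minus unweighted) = -1.4209704

-1.4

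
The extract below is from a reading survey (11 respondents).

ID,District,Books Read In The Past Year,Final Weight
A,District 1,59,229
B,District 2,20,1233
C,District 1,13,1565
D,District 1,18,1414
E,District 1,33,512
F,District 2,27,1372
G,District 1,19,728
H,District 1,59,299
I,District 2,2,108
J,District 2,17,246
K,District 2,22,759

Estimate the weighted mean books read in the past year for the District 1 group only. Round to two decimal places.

22.68

District 1 rows: A, C, D, E, G, H
Weighted sum = 59×229 + 13×1565 + 18×1414 + 33×512 + 19×728 + 59×299
  = 13511 + 20345 + 25452 + 16896 + 13832 + 17641 = 107677
Sum of weights = 4747
Weighted mean = 107677 / 4747 = 22.683168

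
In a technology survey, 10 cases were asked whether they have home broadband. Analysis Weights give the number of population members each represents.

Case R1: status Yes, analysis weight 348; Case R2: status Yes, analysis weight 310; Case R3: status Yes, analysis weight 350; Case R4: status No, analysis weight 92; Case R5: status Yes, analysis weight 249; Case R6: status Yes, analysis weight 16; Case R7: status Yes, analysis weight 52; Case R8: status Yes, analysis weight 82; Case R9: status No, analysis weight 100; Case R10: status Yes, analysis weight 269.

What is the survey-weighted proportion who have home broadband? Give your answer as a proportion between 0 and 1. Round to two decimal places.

Sum of weights for 'Yes' = 348 + 310 + 350 + 249 + 16 + 52 + 82 + 269 = 1676
Total weight = 348 + 310 + 350 + 92 + 249 + 16 + 52 + 82 + 100 + 269 = 1868
Weighted proportion = 1676 / 1868 = 0.89721627

0.90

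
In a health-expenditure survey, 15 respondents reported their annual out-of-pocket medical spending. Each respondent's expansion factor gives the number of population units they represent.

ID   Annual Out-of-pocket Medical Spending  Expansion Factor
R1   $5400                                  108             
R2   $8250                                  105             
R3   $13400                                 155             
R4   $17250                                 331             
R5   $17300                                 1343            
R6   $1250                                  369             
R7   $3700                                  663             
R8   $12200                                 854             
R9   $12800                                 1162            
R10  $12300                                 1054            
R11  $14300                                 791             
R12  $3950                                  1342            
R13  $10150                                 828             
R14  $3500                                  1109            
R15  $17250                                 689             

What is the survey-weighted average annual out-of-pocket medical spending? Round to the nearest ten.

Weighted sum = 114424200
Sum of weights = 10903
Weighted mean = 114424200 / 10903 = 10494.745

10490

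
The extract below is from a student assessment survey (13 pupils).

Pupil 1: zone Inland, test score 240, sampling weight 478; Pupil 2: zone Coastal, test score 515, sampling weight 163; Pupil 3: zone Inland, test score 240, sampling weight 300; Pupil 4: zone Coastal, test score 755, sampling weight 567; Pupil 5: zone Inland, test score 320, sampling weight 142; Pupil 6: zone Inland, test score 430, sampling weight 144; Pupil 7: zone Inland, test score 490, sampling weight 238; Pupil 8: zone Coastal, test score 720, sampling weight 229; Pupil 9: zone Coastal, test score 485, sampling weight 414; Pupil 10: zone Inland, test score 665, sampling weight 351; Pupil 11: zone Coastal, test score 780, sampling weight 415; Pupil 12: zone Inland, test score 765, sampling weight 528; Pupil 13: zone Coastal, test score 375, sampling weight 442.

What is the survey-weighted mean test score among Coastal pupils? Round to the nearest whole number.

Coastal rows: 2, 4, 8, 9, 11, 13
Weighted sum = 515×163 + 755×567 + 720×229 + 485×414 + 780×415 + 375×442
  = 83945 + 428085 + 164880 + 200790 + 323700 + 165750 = 1367150
Sum of weights = 163 + 567 + 229 + 414 + 415 + 442 = 2230
Weighted mean = 1367150 / 2230 = 613.07175

613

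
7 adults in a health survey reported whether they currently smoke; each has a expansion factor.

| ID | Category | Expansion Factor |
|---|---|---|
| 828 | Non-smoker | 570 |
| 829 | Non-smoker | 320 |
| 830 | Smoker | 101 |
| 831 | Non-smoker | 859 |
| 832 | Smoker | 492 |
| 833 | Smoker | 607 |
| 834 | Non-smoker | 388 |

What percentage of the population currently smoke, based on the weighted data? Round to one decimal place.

Sum of weights for 'Smoker' = 101 + 492 + 607 = 1200
Total weight = 570 + 320 + 101 + 859 + 492 + 607 + 388 = 3337
Weighted proportion = 1200 / 3337 = 0.35960444 → 35.960444%

36.0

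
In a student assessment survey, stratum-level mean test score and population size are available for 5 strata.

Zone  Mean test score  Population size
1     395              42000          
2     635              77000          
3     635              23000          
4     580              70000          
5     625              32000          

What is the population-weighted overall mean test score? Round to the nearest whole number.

Σ Nₕ·x̄ₕ = 395×42000 + 635×77000 + 635×23000 + 580×70000 + 625×32000
  = 16590000 + 48895000 + 14605000 + 40600000 + 20000000 = 140690000
Σ Nₕ = 244000
Overall mean = 140690000 / 244000 = 576.59836

577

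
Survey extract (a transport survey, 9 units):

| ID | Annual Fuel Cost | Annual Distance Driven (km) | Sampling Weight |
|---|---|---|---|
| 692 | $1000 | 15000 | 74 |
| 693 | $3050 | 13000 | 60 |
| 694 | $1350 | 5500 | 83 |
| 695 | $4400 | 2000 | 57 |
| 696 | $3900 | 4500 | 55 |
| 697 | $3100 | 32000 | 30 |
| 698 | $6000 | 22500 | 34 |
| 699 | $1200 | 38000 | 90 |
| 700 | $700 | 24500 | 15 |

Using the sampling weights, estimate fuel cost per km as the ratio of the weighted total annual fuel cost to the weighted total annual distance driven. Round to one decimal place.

Σ wᵢ·y = 1000×74 + 3050×60 + 1350×83 + 4400×57 + 3900×55 + 3100×30 + 6000×34 + 1200×90 + 700×15
  = 1249850
Σ wᵢ·x = 15000×74 + 13000×60 + 5500×83 + 2000×57 + 4500×55 + 32000×30 + 22500×34 + 38000×90 + 24500×15
  = 1110000 + 780000 + 456500 + 114000 + 247500 + 960000 + 765000 + 3420000 + 367500 = 8220500
Ratio = 1249850 / 8220500 = 0.15204063

0.2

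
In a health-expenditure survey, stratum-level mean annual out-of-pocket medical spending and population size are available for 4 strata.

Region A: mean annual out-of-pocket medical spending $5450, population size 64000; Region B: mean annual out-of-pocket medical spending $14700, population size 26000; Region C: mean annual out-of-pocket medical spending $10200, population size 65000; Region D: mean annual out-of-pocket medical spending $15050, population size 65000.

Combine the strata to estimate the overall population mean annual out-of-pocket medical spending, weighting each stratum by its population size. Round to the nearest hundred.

10800

Σ Nₕ·x̄ₕ = 5450×64000 + 14700×26000 + 10200×65000 + 15050×65000
  = 348800000 + 382200000 + 663000000 + 978250000 = 2372250000
Σ Nₕ = 64000 + 26000 + 65000 + 65000 = 220000
Overall mean = 2372250000 / 220000 = 10782.955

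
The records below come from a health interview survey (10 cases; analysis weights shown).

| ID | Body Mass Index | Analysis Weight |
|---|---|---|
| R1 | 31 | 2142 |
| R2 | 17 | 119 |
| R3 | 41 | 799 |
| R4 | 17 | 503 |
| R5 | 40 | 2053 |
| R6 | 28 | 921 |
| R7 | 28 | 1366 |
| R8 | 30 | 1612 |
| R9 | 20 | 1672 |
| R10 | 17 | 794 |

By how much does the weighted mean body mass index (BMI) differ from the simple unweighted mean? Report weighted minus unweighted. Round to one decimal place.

2.4

Unweighted sum = 31 + 17 + 41 + 17 + 40 + 28 + 28 + 30 + 20 + 17 = 269
Unweighted mean = 269 / 10 = 26.9
Weighted sum = 351189
Sum of weights = 2142 + 119 + 799 + 503 + 2053 + 921 + 1366 + 1612 + 1672 + 794 = 11981
Weighted mean = 351189 / 11981 = 29.312161
Difference (weighted minus unweighted) = 2.4121609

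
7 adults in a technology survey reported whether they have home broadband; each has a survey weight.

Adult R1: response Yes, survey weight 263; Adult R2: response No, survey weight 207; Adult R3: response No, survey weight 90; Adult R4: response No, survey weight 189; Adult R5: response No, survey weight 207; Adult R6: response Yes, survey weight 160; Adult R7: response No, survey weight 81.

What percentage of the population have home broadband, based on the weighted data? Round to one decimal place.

35.3

Sum of weights for 'Yes' = 263 + 160 = 423
Total weight = 263 + 207 + 90 + 189 + 207 + 160 + 81 = 1197
Weighted proportion = 423 / 1197 = 0.35338346 → 35.338346%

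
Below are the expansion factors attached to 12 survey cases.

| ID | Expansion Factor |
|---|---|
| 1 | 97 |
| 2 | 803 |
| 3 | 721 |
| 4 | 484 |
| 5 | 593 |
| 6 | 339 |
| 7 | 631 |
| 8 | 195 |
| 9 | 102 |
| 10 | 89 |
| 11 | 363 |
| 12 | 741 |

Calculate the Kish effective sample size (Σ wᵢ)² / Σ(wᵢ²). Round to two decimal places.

Σ wᵢ = 5158
Σ wᵢ² = 3010246
n_eff = 5158² / 3010246 = 26604964 / 3010246 = 8.8381362

8.84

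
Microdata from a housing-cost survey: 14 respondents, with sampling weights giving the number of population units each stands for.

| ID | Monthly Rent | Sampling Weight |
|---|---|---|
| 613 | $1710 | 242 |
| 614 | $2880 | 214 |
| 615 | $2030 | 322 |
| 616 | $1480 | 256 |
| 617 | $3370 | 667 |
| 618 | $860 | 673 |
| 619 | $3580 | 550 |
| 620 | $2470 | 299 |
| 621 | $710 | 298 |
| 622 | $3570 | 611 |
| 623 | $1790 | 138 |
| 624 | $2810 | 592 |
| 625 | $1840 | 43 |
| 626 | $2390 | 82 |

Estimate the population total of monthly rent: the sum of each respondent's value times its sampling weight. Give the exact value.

12175270

Weighted total = 12175270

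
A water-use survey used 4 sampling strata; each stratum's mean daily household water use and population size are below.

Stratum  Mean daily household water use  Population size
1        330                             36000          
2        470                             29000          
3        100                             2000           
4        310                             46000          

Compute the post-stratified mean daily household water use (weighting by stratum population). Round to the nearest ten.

Σ Nₕ·x̄ₕ = 330×36000 + 470×29000 + 100×2000 + 310×46000
  = 39970000
Σ Nₕ = 36000 + 29000 + 2000 + 46000 = 113000
Overall mean = 39970000 / 113000 = 353.71681

350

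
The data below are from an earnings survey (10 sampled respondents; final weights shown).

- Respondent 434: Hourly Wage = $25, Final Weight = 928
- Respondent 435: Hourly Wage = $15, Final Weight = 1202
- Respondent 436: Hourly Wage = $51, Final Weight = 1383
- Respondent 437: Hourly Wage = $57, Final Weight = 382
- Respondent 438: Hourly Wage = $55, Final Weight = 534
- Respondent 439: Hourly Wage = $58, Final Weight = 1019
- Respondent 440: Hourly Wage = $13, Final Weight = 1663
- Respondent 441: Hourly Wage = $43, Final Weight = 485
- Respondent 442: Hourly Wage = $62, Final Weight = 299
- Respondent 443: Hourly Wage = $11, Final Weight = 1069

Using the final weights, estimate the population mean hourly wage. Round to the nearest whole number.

33

Weighted sum = 25×928 + 15×1202 + 51×1383 + 57×382 + 55×534 + 58×1019 + 13×1663 + 43×485 + 62×299 + 11×1069
  = 294780
Sum of weights = 928 + 1202 + 1383 + 382 + 534 + 1019 + 1663 + 485 + 299 + 1069 = 8964
Weighted mean = 294780 / 8964 = 32.884873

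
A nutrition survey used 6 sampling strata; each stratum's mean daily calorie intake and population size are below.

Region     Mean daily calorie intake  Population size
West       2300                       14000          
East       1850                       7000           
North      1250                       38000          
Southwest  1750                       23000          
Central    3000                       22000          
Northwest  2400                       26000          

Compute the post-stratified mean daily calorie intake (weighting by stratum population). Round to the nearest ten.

2010

Σ Nₕ·x̄ₕ = 2300×14000 + 1850×7000 + 1250×38000 + 1750×23000 + 3000×22000 + 2400×26000
  = 32200000 + 12950000 + 47500000 + 40250000 + 66000000 + 62400000 = 261300000
Σ Nₕ = 14000 + 7000 + 38000 + 23000 + 22000 + 26000 = 130000
Overall mean = 261300000 / 130000 = 2010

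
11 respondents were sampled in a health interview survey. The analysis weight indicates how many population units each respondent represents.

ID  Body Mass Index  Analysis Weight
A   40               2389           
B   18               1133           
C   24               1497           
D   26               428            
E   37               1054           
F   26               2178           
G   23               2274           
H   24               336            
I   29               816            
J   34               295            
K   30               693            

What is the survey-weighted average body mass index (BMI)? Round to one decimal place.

Weighted sum = 40×2389 + 18×1133 + 24×1497 + 26×428 + 37×1054 + 26×2178 + 23×2274 + 24×336 + 29×816 + 34×295 + 30×693
  = 95560 + 20394 + 35928 + 11128 + 38998 + 56628 + 52302 + 8064 + 23664 + 10030 + 20790 = 373486
Sum of weights = 2389 + 1133 + 1497 + 428 + 1054 + 2178 + 2274 + 336 + 816 + 295 + 693 = 13093
Weighted mean = 373486 / 13093 = 28.525624

28.5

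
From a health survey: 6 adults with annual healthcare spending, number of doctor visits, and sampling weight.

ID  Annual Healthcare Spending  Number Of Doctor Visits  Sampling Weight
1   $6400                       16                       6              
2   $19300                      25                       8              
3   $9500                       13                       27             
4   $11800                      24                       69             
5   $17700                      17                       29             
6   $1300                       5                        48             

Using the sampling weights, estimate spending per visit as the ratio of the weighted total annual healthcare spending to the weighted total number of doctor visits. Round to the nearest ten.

610

Σ wᵢ·y = 6400×6 + 19300×8 + 9500×27 + 11800×69 + 17700×29 + 1300×48
  = 38400 + 154400 + 256500 + 814200 + 513300 + 62400 = 1839200
Σ wᵢ·x = 16×6 + 25×8 + 13×27 + 24×69 + 17×29 + 5×48
  = 96 + 200 + 351 + 1656 + 493 + 240 = 3036
Ratio = 1839200 / 3036 = 605.7971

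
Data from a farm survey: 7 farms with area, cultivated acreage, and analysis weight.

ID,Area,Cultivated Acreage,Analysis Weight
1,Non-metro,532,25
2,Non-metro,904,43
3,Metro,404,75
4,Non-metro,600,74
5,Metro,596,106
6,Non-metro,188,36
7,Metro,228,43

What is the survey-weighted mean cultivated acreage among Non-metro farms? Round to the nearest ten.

580

Non-metro rows: 1, 2, 4, 6
Weighted sum = 103340
Sum of weights = 25 + 43 + 74 + 36 = 178
Weighted mean = 103340 / 178 = 580.5618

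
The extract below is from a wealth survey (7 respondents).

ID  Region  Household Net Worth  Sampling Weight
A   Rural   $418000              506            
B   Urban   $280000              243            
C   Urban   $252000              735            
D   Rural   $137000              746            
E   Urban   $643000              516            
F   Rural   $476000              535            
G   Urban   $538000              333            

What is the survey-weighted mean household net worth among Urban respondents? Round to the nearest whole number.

Urban rows: B, C, E, G
Weighted sum = 280000×243 + 252000×735 + 643000×516 + 538000×333
  = 68040000 + 185220000 + 331788000 + 179154000 = 764202000
Sum of weights = 243 + 735 + 516 + 333 = 1827
Weighted mean = 764202000 / 1827 = 418282.43

418282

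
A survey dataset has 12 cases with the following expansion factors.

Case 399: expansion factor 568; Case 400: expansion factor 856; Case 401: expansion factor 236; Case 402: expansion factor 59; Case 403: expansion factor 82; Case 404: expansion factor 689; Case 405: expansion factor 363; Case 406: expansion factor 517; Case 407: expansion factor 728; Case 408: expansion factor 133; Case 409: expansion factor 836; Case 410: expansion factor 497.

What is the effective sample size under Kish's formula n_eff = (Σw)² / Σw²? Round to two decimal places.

Σ wᵢ = 568 + 856 + 236 + 59 + 82 + 689 + 363 + 517 + 728 + 133 + 836 + 497 = 5564
Σ wᵢ² = 3488618
n_eff = 5564² / 3488618 = 30958096 / 3488618 = 8.8740286

8.87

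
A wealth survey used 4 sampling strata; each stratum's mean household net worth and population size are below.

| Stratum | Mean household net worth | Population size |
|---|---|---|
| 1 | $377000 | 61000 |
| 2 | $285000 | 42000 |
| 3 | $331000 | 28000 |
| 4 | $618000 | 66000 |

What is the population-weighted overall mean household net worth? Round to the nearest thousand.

Σ Nₕ·x̄ₕ = 377000×61000 + 285000×42000 + 331000×28000 + 618000×66000
  = 22997000000 + 11970000000 + 9268000000 + 40788000000 = 85023000000
Σ Nₕ = 61000 + 42000 + 28000 + 66000 = 197000
Overall mean = 85023000000 / 197000 = 431588.83

432000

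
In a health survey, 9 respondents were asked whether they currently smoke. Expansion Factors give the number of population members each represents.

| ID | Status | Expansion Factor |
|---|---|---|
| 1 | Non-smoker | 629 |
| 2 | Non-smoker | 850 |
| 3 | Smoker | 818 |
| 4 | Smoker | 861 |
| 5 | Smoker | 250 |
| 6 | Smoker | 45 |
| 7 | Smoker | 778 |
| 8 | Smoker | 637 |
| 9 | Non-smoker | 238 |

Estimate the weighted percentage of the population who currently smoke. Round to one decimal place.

66.4

Sum of weights for 'Smoker' = 818 + 861 + 250 + 45 + 778 + 637 = 3389
Total weight = 629 + 850 + 818 + 861 + 250 + 45 + 778 + 637 + 238 = 5106
Weighted proportion = 3389 / 5106 = 0.66372895 → 66.372895%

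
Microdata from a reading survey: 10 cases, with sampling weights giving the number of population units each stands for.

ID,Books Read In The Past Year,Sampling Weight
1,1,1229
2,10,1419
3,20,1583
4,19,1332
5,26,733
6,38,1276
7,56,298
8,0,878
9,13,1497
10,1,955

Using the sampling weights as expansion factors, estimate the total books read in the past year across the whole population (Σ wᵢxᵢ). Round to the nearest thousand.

177000

Weighted total = 1×1229 + 10×1419 + 20×1583 + 19×1332 + 26×733 + 38×1276 + 56×298 + 0×878 + 13×1497 + 1×955
  = 1229 + 14190 + 31660 + 25308 + 19058 + 48488 + 16688 + 0 + 19461 + 955 = 177037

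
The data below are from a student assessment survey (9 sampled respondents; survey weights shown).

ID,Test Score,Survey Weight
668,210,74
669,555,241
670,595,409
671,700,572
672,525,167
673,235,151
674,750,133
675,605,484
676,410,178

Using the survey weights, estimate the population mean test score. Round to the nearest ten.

Weighted sum = 210×74 + 555×241 + 595×409 + 700×572 + 525×167 + 235×151 + 750×133 + 605×484 + 410×178
  = 15540 + 133755 + 243355 + 400400 + 87675 + 35485 + 99750 + 292820 + 72980 = 1381760
Sum of weights = 74 + 241 + 409 + 572 + 167 + 151 + 133 + 484 + 178 = 2409
Weighted mean = 1381760 / 2409 = 573.5824

570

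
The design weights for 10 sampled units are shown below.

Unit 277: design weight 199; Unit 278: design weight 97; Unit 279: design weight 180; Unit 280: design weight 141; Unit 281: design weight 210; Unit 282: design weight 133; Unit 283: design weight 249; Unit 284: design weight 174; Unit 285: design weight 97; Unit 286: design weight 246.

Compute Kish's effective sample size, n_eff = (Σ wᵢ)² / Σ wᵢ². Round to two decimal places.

9.16

Σ wᵢ = 1726
Σ wᵢ² = 39601 + 9409 + 32400 + 19881 + 44100 + 17689 + 62001 + 30276 + 9409 + 60516 = 325282
n_eff = 1726² / 325282 = 2979076 / 325282 = 9.158441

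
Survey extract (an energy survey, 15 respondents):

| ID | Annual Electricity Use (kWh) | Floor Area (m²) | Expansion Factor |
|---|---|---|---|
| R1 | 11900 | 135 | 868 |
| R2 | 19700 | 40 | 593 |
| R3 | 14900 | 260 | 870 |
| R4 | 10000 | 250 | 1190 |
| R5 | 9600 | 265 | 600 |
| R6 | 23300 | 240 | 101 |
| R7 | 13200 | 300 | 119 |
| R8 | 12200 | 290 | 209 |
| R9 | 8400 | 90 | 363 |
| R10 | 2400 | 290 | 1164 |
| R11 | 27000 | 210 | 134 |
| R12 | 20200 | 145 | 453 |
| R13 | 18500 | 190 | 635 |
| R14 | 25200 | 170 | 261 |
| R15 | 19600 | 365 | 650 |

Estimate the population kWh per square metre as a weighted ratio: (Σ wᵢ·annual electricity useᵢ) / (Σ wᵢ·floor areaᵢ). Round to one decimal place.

Σ wᵢ·y = 108784300
Σ wᵢ·x = 1810475
Ratio = 108784300 / 1810475 = 60.086055

60.1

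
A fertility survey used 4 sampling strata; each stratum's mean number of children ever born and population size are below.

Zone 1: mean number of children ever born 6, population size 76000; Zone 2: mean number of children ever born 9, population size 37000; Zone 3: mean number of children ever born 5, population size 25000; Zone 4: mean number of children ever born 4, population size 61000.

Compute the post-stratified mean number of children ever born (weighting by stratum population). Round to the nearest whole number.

6

Σ Nₕ·x̄ₕ = 6×76000 + 9×37000 + 5×25000 + 4×61000
  = 456000 + 333000 + 125000 + 244000 = 1158000
Σ Nₕ = 76000 + 37000 + 25000 + 61000 = 199000
Overall mean = 1158000 / 199000 = 5.8190955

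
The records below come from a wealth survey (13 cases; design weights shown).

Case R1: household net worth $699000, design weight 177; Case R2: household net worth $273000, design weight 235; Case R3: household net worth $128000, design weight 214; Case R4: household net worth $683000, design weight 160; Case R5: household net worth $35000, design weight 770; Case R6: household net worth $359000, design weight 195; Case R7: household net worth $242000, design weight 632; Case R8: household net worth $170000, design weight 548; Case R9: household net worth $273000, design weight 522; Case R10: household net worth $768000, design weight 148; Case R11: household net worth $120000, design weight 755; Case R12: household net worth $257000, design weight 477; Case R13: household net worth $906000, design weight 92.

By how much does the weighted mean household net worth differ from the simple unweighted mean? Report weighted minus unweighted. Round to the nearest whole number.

Unweighted sum = 4913000
Unweighted mean = 4913000 / 13 = 377923.08
Weighted sum = 1220320000
Sum of weights = 4925
Weighted mean = 1220320000 / 4925 = 247780.71
Difference (weighted minus unweighted) = -130142.37

-130142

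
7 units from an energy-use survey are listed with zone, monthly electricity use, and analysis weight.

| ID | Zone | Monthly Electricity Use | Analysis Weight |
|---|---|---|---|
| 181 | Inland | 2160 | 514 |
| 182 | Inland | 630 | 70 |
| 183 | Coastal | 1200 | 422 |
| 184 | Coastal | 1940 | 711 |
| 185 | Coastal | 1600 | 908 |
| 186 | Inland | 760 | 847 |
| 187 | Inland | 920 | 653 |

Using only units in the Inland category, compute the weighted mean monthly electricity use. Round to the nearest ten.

1150

Inland rows: 181, 182, 186, 187
Weighted sum = 2160×514 + 630×70 + 760×847 + 920×653
  = 2398820
Sum of weights = 514 + 70 + 847 + 653 = 2084
Weighted mean = 2398820 / 2084 = 1151.0653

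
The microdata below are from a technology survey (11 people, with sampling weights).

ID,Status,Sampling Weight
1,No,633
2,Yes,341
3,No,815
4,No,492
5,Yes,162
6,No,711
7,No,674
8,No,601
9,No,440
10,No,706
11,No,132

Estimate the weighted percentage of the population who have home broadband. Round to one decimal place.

Sum of weights for 'Yes' = 341 + 162 = 503
Total weight = 633 + 341 + 815 + 492 + 162 + 711 + 674 + 601 + 440 + 706 + 132 = 5707
Weighted proportion = 503 / 5707 = 0.088137375 → 8.8137375%

8.8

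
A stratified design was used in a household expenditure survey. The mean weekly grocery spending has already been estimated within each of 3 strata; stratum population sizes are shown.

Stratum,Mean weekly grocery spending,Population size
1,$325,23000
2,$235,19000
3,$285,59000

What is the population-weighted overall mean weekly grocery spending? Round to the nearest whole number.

Σ Nₕ·x̄ₕ = 325×23000 + 235×19000 + 285×59000
  = 7475000 + 4465000 + 16815000 = 28755000
Σ Nₕ = 23000 + 19000 + 59000 = 101000
Overall mean = 28755000 / 101000 = 284.70297

285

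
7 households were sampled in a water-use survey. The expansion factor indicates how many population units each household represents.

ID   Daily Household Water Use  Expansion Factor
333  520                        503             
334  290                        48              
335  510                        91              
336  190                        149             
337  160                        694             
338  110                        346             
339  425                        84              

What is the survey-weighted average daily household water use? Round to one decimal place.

Weighted sum = 520×503 + 290×48 + 510×91 + 190×149 + 160×694 + 110×346 + 425×84
  = 261560 + 13920 + 46410 + 28310 + 111040 + 38060 + 35700 = 535000
Sum of weights = 1915
Weighted mean = 535000 / 1915 = 279.37337

279.4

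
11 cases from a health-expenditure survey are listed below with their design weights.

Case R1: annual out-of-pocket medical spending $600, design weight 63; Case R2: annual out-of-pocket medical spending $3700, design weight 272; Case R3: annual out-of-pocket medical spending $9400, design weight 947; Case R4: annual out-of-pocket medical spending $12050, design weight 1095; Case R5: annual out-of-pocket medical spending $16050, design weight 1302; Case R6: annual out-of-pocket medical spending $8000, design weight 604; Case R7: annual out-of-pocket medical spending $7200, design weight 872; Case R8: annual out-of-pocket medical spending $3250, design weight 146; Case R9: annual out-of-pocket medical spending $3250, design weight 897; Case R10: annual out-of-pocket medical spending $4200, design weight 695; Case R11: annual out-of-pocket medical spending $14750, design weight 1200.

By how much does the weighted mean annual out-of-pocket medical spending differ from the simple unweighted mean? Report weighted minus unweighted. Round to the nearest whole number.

Unweighted sum = 600 + 3700 + 9400 + 12050 + 16050 + 8000 + 7200 + 3250 + 3250 + 4200 + 14750 = 82450
Unweighted mean = 82450 / 11 = 7495.4545
Weighted sum = 600×63 + 3700×272 + 9400×947 + 12050×1095 + 16050×1302 + 8000×604 + 7200×872 + 3250×146 + 3250×897 + 4200×695 + 14750×1200
  = 37800 + 1006400 + 8901800 + 13194750 + 20897100 + 4832000 + 6278400 + 474500 + 2915250 + 2919000 + 17700000 = 79157000
Sum of weights = 63 + 272 + 947 + 1095 + 1302 + 604 + 872 + 146 + 897 + 695 + 1200 = 8093
Weighted mean = 79157000 / 8093 = 9780.9218
Difference (weighted minus unweighted) = 2285.4672

2285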